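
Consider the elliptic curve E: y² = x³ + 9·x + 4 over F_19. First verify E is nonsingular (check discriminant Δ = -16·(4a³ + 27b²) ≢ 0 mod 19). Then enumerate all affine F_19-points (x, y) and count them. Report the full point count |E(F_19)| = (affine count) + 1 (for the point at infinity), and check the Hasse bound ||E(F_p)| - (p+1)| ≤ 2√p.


Affine points = {(0, 2), (0, 17), (2, 7), (2, 12), (3, 1), (3, 18), (4, 3), (4, 16), (7, 7), (7, 12), (9, 4), (9, 15), (10, 7), (10, 12), (11, 3), (11, 16), (12, 4), (12, 15), (13, 0), (14, 9), (14, 10), (16, 8), (16, 11), (17, 4), (17, 15)}; affine count = 25; |E(F_19)| = 26.

Discriminant check: Δ ∝ 4a³ + 27b² = 4·9³ + 27·4² = 4·729 + 27·16 ≡ 4 (mod 19). Nonzero ⇒ E is nonsingular.
For each x ∈ F_19, compute rhs = x³ + 9·x + 4 mod 19, then count y ∈ F_19 with y² ≡ rhs.
  x = 0: rhs = 4, matching y values: 2, 17 (2 points).
  x = 1: rhs = 14, matching y values: none (0 points).
  x = 2: rhs = 11, matching y values: 7, 12 (2 points).
  x = 3: rhs = 1, matching y values: 1, 18 (2 points).
  x = 4: rhs = 9, matching y values: 3, 16 (2 points).
  x = 5: rhs = 3, matching y values: none (0 points).
  x = 6: rhs = 8, matching y values: none (0 points).
  x = 7: rhs = 11, matching y values: 7, 12 (2 points).
  x = 8: rhs = 18, matching y values: none (0 points).
  x = 9: rhs = 16, matching y values: 4, 15 (2 points).
  x = 10: rhs = 11, matching y values: 7, 12 (2 points).
  x = 11: rhs = 9, matching y values: 3, 16 (2 points).
  x = 12: rhs = 16, matching y values: 4, 15 (2 points).
  x = 13: rhs = 0, matching y values: 0 (1 points).
  x = 14: rhs = 5, matching y values: 9, 10 (2 points).
  x = 15: rhs = 18, matching y values: none (0 points).
  x = 16: rhs = 7, matching y values: 8, 11 (2 points).
  x = 17: rhs = 16, matching y values: 4, 15 (2 points).
  x = 18: rhs = 13, matching y values: none (0 points).
Total affine count: 25.
Full point count |E(F_19)| = 25 + 1 = 26.
Hasse bound: |26 − (19+1)| = |6| = 6 ≤ 2√19 ≈ 8.7178 ✓.


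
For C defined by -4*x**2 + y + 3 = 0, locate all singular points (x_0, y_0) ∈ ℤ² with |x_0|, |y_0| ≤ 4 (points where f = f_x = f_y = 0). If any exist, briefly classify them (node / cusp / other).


No singular points in the scanned grid; C is smooth there.

Compute partial derivatives:
  f_x = -8*x.
  f_y = 1.
f_y = 1 is a nonzero constant, so f_y never vanishes: no point (x, y) can satisfy f = f_x = f_y = 0. In particular no (x, y) ∈ {−4, ..., 4}² is singular; the curve is smooth.


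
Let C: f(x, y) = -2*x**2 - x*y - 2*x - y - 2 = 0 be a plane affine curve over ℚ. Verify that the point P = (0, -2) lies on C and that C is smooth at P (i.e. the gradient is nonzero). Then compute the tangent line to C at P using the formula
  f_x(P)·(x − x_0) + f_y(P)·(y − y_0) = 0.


Tangent line at P: -y - 2 = 0.

Step 1: f(0, -2) = 0, so P lies on C.
Step 2: partial derivatives
  f_x(x, y) = -4*x - y - 2, f_y(x, y) = -x - 1.
  f_x(P) = 0, f_y(P) = -1 (gradient nonzero, so P is smooth).
Step 3: tangent line at P: 0·(x − 0) + -1·(y − -2) = 0.
Expanding: -y - 2 = 0.


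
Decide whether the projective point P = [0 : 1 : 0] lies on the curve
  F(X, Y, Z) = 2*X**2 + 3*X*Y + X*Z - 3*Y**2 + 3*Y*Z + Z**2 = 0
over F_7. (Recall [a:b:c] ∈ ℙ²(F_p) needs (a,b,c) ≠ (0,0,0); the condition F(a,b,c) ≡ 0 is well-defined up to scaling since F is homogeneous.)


F(0,1,0) ≡ 4 (mod 7); P is NOT on the curve.

Evaluate F(0, 1, 0) term-by-term (mod 7).
  2*X**2 ↦ 2·0·1·1 = 0
  3*X*Y ↦ 3·0·1·1 = 0
  X*Z ↦ 1·0·1·0 = 0
  -3*Y**2 ↦ -3·1·1·1 = -3
  3*Y*Z ↦ 3·1·1·0 = 0
  Z**2 ↦ 1·1·1·0 = 0
Sum: F(0, 1, 0) = (0) + (0) + (0) + (-3) + (0) + (0) = -3.
Reducing mod 7: -3 ≡ 4 (mod 7).
Since F(a, b, c) ≡ 4 ≠ 0 (mod 7), P does NOT lie on the curve.


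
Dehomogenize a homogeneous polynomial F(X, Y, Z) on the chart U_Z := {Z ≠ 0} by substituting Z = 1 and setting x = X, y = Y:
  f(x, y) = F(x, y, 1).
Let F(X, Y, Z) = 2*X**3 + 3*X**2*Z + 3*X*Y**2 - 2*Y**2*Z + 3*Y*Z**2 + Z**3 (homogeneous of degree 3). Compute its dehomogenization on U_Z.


f(x, y) = 2*x**3 + 3*x**2 + 3*x*y**2 - 2*y**2 + 3*y + 1

On U_Z we set Z = 1. Each monomial c·X^i·Y^j·Z^k in F becomes c·x^i·y^j·1^k = c·x^i·y^j.
Substituting Z = 1: F(X, Y, 1) = 2*x**3 + 3*x**2 + 3*x*y**2 - 2*y**2 + 3*y + 1.
Note: deg(f) ≤ deg(F) = 3; strict inequality happens when F is divisible by Z (lost terms).


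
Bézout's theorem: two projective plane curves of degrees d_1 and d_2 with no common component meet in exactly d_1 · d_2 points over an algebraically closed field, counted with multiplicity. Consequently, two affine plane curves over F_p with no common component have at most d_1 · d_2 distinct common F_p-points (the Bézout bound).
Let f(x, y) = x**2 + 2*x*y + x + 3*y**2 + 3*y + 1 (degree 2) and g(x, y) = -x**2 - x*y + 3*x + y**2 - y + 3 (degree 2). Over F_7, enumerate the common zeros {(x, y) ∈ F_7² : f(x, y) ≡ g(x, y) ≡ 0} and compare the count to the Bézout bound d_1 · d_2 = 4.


Common zeros: {(5, 6)}; count = 1; Bézout bound = 4.

deg(f) = 2, deg(g) = 2, so Bézout bound = 4.
Scan x ∈ F_7. For each x, list the y ∈ F_7 with f(x, y) ≡ 0 and those with g(x, y) ≡ 0 (mod 7); the common zeros in that column are the intersection.
  x = 0: f ≡ 0 at y ∈ {1, 5}; g ≡ 0 at y ∈ ∅; common: ∅.
  x = 1: f ≡ 0 at y ∈ ∅; g ≡ 0 at y ∈ ∅; common: ∅.
  x = 2: f ≡ 0 at y ∈ {0}; g ≡ 0 at y ∈ ∅; common: ∅.
  x = 3: f ≡ 0 at y ∈ {5, 6}; g ≡ 0 at y ∈ {1, 3}; common: ∅.
  x = 4: f ≡ 0 at y ∈ {0, 1}; g ≡ 0 at y ∈ {2, 3}; common: ∅.
  x = 5: f ≡ 0 at y ∈ {6}; g ≡ 0 at y ∈ {0, 6}; common: {6}.
  x = 6: f ≡ 0 at y ∈ ∅; g ≡ 0 at y ∈ {1, 6}; common: ∅.
Collecting: common zeros = {(5, 6)}, so the count is 1.
Comparison with the Bézout bound: 1 ≤ 4 = deg(f)·deg(g), as expected for curves with no common component (the affine F_7-count falls short of the bound because intersections may lie at infinity, over extension fields, or carry multiplicity).


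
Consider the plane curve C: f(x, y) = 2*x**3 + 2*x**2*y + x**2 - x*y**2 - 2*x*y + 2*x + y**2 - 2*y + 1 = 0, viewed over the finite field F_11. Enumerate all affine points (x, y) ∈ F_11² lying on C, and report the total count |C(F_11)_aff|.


Affine F_11-points: {(0, 1), (1, 3), (2, 3), (2, 10), (3, 8), (5, 0), (5, 4), (6, 6), (6, 10), (9, 5), (9, 10), (10, 3), (10, 7)}; count = 13.

For each of the 121 pairs (x, y) ∈ F_11², evaluate f(x, y) mod 11. Record the zeros.
  x = 0: [0↦1, 1↦0, 2↦1, 3↦4, 4↦9, 5↦5, 6↦3, 7↦3, 8↦5, 9↦9, 10↦4]  zeros at y ∈ {1}
  x = 1: [0↦6, 1↦4, 2↦2, 3↦0, 4↦9, 5↦7, 6↦5, 7↦3, 8↦1, 9↦10, 10↦8]  zeros at y ∈ {3}
  x = 2: [0↦3, 1↦4, 2↦3, 3↦0, 4↦6, 5↦10, 6↦1, 7↦1, 8↦10, 9↦6, 10↦0]  zeros at y ∈ {3, 10}
  x = 3: [0↦4, 1↦1, 2↦5, 3↦5, 4↦1, 5↦4, 6↦3, 7↦9, 8↦0, 9↦9, 10↦3]  zeros at y ∈ {8}
  x = 4: [0↦10, 1↦7, 2↦9, 3↦5, 4↦6, 5↦1, 6↦1, 7↦6, 8↦5, 9↦9, 10↦7]  zeros at y ∈ ∅
  x = 5: [0↦0, 1↦1, 2↦5, 3↦1, 4↦0, 5↦2, 6↦7, 7↦4, 8↦4, 9↦7, 10↦2]  zeros at y ∈ {0, 4}
  x = 6: [0↦8, 1↦6, 2↦5, 3↦5, 4↦6, 5↦8, 6↦0, 7↦4, 8↦9, 9↦4, 10↦0]  zeros at y ∈ {6, 10}
  x = 7: [0↦2, 1↦1, 2↦10, 3↦7, 4↦3, 5↦9, 6↦3, 7↦7, 8↦10, 9↦1, 10↦2]  zeros at y ∈ ∅
  x = 8: [0↦5, 1↦9, 2↦10, 3↦8, 4↦3, 5↦6, 6↦6, 7↦3, 8↦8, 9↦10, 10↦9]  zeros at y ∈ ∅
  x = 9: [0↦7, 1↦9, 2↦6, 3↦9, 4↦7, 5↦0, 6↦10, 7↦4, 8↦4, 9↦10, 10↦0]  zeros at y ∈ {5, 10}
  x = 10: [0↦9, 1↦2, 2↦10, 3↦0, 4↦5, 5↦3, 6↦5, 7↦0, 8↦10, 9↦2, 10↦9]  zeros at y ∈ {3, 7}
Collecting zeros: affine points = {(0, 1), (1, 3), (2, 3), (2, 10), (3, 8), (5, 0), (5, 4), (6, 6), (6, 10), (9, 5), (9, 10), (10, 3), (10, 7)}.
Total count |C(F_11)_aff| = 13.


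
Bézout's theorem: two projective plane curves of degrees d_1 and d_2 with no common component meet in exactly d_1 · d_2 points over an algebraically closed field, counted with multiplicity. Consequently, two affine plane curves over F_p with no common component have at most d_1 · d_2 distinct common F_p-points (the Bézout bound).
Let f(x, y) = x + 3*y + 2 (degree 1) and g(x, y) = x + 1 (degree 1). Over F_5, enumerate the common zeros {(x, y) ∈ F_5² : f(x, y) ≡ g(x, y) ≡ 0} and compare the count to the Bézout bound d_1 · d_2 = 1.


Common zeros: {(4, 3)}; count = 1; Bézout bound = 1.

deg(f) = 1, deg(g) = 1, so Bézout bound = 1.
Scan x ∈ F_5. For each x, list the y ∈ F_5 with f(x, y) ≡ 0 and those with g(x, y) ≡ 0 (mod 5); the common zeros in that column are the intersection.
  x = 0: f ≡ 0 at y ∈ {1}; g ≡ 0 at y ∈ ∅; common: ∅.
  x = 1: f ≡ 0 at y ∈ {4}; g ≡ 0 at y ∈ ∅; common: ∅.
  x = 2: f ≡ 0 at y ∈ {2}; g ≡ 0 at y ∈ ∅; common: ∅.
  x = 3: f ≡ 0 at y ∈ {0}; g ≡ 0 at y ∈ ∅; common: ∅.
  x = 4: f ≡ 0 at y ∈ {3}; g ≡ 0 at y ∈ {0, 1, 2, 3, 4}; common: {3}.
Collecting: common zeros = {(4, 3)}, so the count is 1.
Comparison with the Bézout bound: 1 ≤ 1 = deg(f)·deg(g), as expected for curves with no common component (the bound is attained).


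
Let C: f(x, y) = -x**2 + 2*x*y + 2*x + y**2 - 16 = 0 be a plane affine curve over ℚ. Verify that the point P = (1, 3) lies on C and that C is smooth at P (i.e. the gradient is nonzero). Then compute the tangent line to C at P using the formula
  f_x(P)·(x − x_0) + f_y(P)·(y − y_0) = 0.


Tangent line at P: 6*x + 8*y - 30 = 0.

Step 1: f(1, 3) = 0, so P lies on C.
Step 2: partial derivatives
  f_x(x, y) = -2*x + 2*y + 2, f_y(x, y) = 2*x + 2*y.
  f_x(P) = 6, f_y(P) = 8 (gradient nonzero, so P is smooth).
Step 3: tangent line at P: 6·(x − 1) + 8·(y − 3) = 0.
Expanding: 6*x + 8*y - 30 = 0.


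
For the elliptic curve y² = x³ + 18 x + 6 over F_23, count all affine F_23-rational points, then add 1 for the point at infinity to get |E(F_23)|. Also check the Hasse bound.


Affine points = {(0, 11), (0, 12), (1, 5), (1, 18), (2, 2), (2, 21), (3, 8), (3, 15), (4, 2), (4, 21), (6, 10), (6, 13), (8, 8), (8, 15), (9, 0), (10, 6), (10, 17), (12, 8), (12, 15), (14, 9), (14, 14), (17, 2), (17, 21), (19, 10), (19, 13), (21, 10), (21, 13)}; affine count = 27; |E(F_23)| = 28.

Discriminant check: Δ ∝ 4a³ + 27b² = 4·18³ + 27·6² = 4·5832 + 27·36 ≡ 12 (mod 23). Nonzero ⇒ E is nonsingular.
For each x ∈ F_23, compute rhs = x³ + 18·x + 6 mod 23, then count y ∈ F_23 with y² ≡ rhs.
  x = 0: rhs = 6, matching y values: 11, 12 (2 points).
  x = 1: rhs = 2, matching y values: 5, 18 (2 points).
  x = 2: rhs = 4, matching y values: 2, 21 (2 points).
  x = 3: rhs = 18, matching y values: 8, 15 (2 points).
  x = 4: rhs = 4, matching y values: 2, 21 (2 points).
  x = 5: rhs = 14, matching y values: none (0 points).
  x = 6: rhs = 8, matching y values: 10, 13 (2 points).
  x = 7: rhs = 15, matching y values: none (0 points).
  x = 8: rhs = 18, matching y values: 8, 15 (2 points).
  x = 9: rhs = 0, matching y values: 0 (1 points).
  x = 10: rhs = 13, matching y values: 6, 17 (2 points).
  x = 11: rhs = 17, matching y values: none (0 points).
  x = 12: rhs = 18, matching y values: 8, 15 (2 points).
  x = 13: rhs = 22, matching y values: none (0 points).
  x = 14: rhs = 12, matching y values: 9, 14 (2 points).
  x = 15: rhs = 17, matching y values: none (0 points).
  x = 16: rhs = 20, matching y values: none (0 points).
  x = 17: rhs = 4, matching y values: 2, 21 (2 points).
  x = 18: rhs = 21, matching y values: none (0 points).
  x = 19: rhs = 8, matching y values: 10, 13 (2 points).
  x = 20: rhs = 17, matching y values: none (0 points).
  x = 21: rhs = 8, matching y values: 10, 13 (2 points).
  x = 22: rhs = 10, matching y values: none (0 points).
Total affine count: 27.
Full point count |E(F_23)| = 27 + 1 = 28.
Hasse bound: |28 − (23+1)| = |4| = 4 ≤ 2√23 ≈ 9.5917 ✓.


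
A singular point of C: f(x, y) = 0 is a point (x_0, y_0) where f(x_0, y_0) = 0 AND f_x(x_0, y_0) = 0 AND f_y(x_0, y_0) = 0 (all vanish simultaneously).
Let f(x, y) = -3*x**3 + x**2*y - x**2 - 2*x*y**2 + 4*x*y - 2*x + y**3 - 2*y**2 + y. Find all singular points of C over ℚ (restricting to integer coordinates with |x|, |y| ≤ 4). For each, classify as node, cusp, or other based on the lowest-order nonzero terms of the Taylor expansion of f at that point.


Singular points: {(0, 1)}; classification: cusp.

Compute partial derivatives:
  f_x = -9*x**2 + 2*x*y - 2*x - 2*y**2 + 4*y - 2.
  f_y = x**2 - 4*x*y + 4*x + 3*y**2 - 4*y + 1.
Scan x_0 ∈ {−4, ..., 4}. For each x_0, f_y(x_0, y) is a polynomial in y; find its integer roots y ∈ {−4, ..., 4}, then test f_x and f at those candidates.
  x = -4: f_y(-4, y) = 3*y**2 + 12*y + 1; no integer root y with |y| ≤ 4.
  x = -3: f_y(-3, y) = 3*y**2 + 8*y - 2; no integer root y with |y| ≤ 4.
  x = -2: f_y(-2, y) = 3*y**2 + 4*y - 3; no integer root y with |y| ≤ 4.
  x = -1: f_y(-1, y) = 3*y**2 - 2; no integer root y with |y| ≤ 4.
  x = 0: f_y(0, y) = 3*y**2 - 4*y + 1; vanishes at y ∈ {1}. (0, 1): f_x = 0, f = 0 — SINGULAR.
  x = 1: f_y(1, y) = 3*y**2 - 8*y + 6; no integer root y with |y| ≤ 4.
  x = 2: f_y(2, y) = 3*y**2 - 12*y + 13; no integer root y with |y| ≤ 4.
  x = 3: f_y(3, y) = 3*y**2 - 16*y + 22; no integer root y with |y| ≤ 4.
  x = 4: f_y(4, y) = 3*y**2 - 20*y + 33; vanishes at y ∈ {3}. (4, 3): f_x = -136 ≠ 0.
Only singular point on the grid: (0, 1).
Classify: substitute x = 0 + u, y = 1 + v and expand: f = -3*u**3 + u**2*v - 2*u*v**2 + v**3 + v**2.
No constant or linear terms (consistent with a singular point). Quadratic part: v**2. Cubic part: -3*u**3 + u**2*v - 2*u*v**2 + v**3.
The quadratic part v**2 is a perfect square, so there is a single (double) tangent line v = 0, i.e. y = 1. Restricting the cubic part to that line (v = 0) leaves -3*u**3 ≠ 0, so f is not divisible by v and the branch is v² ≈ 3*u**3 to lowest order — this is a cusp.
Classification: cusp.


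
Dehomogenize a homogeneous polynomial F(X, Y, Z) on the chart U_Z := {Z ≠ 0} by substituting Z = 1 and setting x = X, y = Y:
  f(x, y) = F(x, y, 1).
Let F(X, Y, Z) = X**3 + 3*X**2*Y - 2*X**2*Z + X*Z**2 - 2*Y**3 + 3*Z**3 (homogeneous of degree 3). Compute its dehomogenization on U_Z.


f(x, y) = x**3 + 3*x**2*y - 2*x**2 + x - 2*y**3 + 3

On U_Z we set Z = 1. Each monomial c·X^i·Y^j·Z^k in F becomes c·x^i·y^j·1^k = c·x^i·y^j.
Substituting Z = 1: F(X, Y, 1) = x**3 + 3*x**2*y - 2*x**2 + x - 2*y**3 + 3.
Note: deg(f) ≤ deg(F) = 3; strict inequality happens when F is divisible by Z (lost terms).


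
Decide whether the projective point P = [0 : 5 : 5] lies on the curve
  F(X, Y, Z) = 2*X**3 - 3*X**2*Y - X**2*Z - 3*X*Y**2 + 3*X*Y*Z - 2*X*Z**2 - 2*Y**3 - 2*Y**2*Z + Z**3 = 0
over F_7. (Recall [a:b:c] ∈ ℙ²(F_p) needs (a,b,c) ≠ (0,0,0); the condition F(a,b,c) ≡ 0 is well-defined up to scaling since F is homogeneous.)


F(0,5,5) ≡ 3 (mod 7); P is NOT on the curve.

Evaluate F(0, 5, 5) term-by-term (mod 7).
  2*X**3 ↦ 2·0·1·1 = 0
  -3*X**2*Y ↦ -3·0·5·1 = 0
  -X**2*Z ↦ -1·0·1·5 = 0
  -3*X*Y**2 ↦ -3·0·25·1 = 0
  3*X*Y*Z ↦ 3·0·5·5 = 0
  -2*X*Z**2 ↦ -2·0·1·25 = 0
  -2*Y**3 ↦ -2·1·125·1 = -250
  -2*Y**2*Z ↦ -2·1·25·5 = -250
  Z**3 ↦ 1·1·1·125 = 125
Sum: F(0, 5, 5) = (0) + (0) + (0) + (0) + (0) + (0) + (-250) + (-250) + (125) = -375.
Reducing mod 7: -375 ≡ 3 (mod 7).
Since F(a, b, c) ≡ 3 ≠ 0 (mod 7), P does NOT lie on the curve.


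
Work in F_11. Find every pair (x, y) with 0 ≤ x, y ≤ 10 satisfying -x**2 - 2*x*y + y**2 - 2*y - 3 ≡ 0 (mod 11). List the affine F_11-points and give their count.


Affine F_11-points: {(0, 3), (0, 10), (2, 7), (2, 10), (4, 5), (5, 3), (5, 9), (6, 7), (8, 2), (8, 5), (10, 2), (10, 9)}; count = 12.

For each of the 121 pairs (x, y) ∈ F_11², evaluate f(x, y) mod 11. Record the zeros.
  x = 0: [0↦8, 1↦7, 2↦8, 3↦0, 4↦5, 5↦1, 6↦10, 7↦10, 8↦1, 9↦5, 10↦0]  zeros at y ∈ {3, 10}
  x = 1: [0↦7, 1↦4, 2↦3, 3↦4, 4↦7, 5↦1, 6↦8, 7↦6, 8↦6, 9↦8, 10↦1]  zeros at y ∈ ∅
  x = 2: [0↦4, 1↦10, 2↦7, 3↦6, 4↦7, 5↦10, 6↦4, 7↦0, 8↦9, 9↦9, 10↦0]  zeros at y ∈ {7, 10}
  x = 3: [0↦10, 1↦3, 2↦9, 3↦6, 4↦5, 5↦6, 6↦9, 7↦3, 8↦10, 9↦8, 10↦8]  zeros at y ∈ ∅
  x = 4: [0↦3, 1↦5, 2↦9, 3↦4, 4↦1, 5↦0, 6↦1, 7↦4, 8↦9, 9↦5, 10↦3]  zeros at y ∈ {5}
  x = 5: [0↦5, 1↦5, 2↦7, 3↦0, 4↦6, 5↦3, 6↦2, 7↦3, 8↦6, 9↦0, 10↦7]  zeros at y ∈ {3, 9}
  x = 6: [0↦5, 1↦3, 2↦3, 3↦5, 4↦9, 5↦4, 6↦1, 7↦0, 8↦1, 9↦4, 10↦9]  zeros at y ∈ {7}
  x = 7: [0↦3, 1↦10, 2↦8, 3↦8, 4↦10, 5↦3, 6↦9, 7↦6, 8↦5, 9↦6, 10↦9]  zeros at y ∈ ∅
  x = 8: [0↦10, 1↦4, 2↦0, 3↦9, 4↦9, 5↦0, 6↦4, 7↦10, 8↦7, 9↦6, 10↦7]  zeros at y ∈ {2, 5}
  x = 9: [0↦4, 1↦7, 2↦1, 3↦8, 4↦6, 5↦6, 6↦8, 7↦1, 8↦7, 9↦4, 10↦3]  zeros at y ∈ ∅
  x = 10: [0↦7, 1↦8, 2↦0, 3↦5, 4↦1, 5↦10, 6↦10, 7↦1, 8↦5, 9↦0, 10↦8]  zeros at y ∈ {2, 9}
Collecting zeros: affine points = {(0, 3), (0, 10), (2, 7), (2, 10), (4, 5), (5, 3), (5, 9), (6, 7), (8, 2), (8, 5), (10, 2), (10, 9)}.
Total count |C(F_11)_aff| = 12.


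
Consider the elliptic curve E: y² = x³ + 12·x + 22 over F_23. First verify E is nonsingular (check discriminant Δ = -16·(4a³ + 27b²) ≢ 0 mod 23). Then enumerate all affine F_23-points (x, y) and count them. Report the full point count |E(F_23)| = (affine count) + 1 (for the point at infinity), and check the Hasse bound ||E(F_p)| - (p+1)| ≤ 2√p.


Affine points = {(1, 9), (1, 14), (2, 10), (2, 13), (3, 4), (3, 19), (5, 0), (7, 9), (7, 14), (8, 3), (8, 20), (9, 10), (9, 13), (11, 6), (11, 17), (12, 10), (12, 13), (13, 11), (13, 12), (14, 6), (14, 17), (15, 9), (15, 14), (16, 3), (16, 20), (19, 5), (19, 18), (21, 6), (21, 17), (22, 3), (22, 20)}; affine count = 31; |E(F_23)| = 32.

Discriminant check: Δ ∝ 4a³ + 27b² = 4·12³ + 27·22² = 4·1728 + 27·484 ≡ 16 (mod 23). Nonzero ⇒ E is nonsingular.
For each x ∈ F_23, compute rhs = x³ + 12·x + 22 mod 23, then count y ∈ F_23 with y² ≡ rhs.
  x = 0: rhs = 22, matching y values: none (0 points).
  x = 1: rhs = 12, matching y values: 9, 14 (2 points).
  x = 2: rhs = 8, matching y values: 10, 13 (2 points).
  x = 3: rhs = 16, matching y values: 4, 19 (2 points).
  x = 4: rhs = 19, matching y values: none (0 points).
  x = 5: rhs = 0, matching y values: 0 (1 points).
  x = 6: rhs = 11, matching y values: none (0 points).
  x = 7: rhs = 12, matching y values: 9, 14 (2 points).
  x = 8: rhs = 9, matching y values: 3, 20 (2 points).
  x = 9: rhs = 8, matching y values: 10, 13 (2 points).
  x = 10: rhs = 15, matching y values: none (0 points).
  x = 11: rhs = 13, matching y values: 6, 17 (2 points).
  x = 12: rhs = 8, matching y values: 10, 13 (2 points).
  x = 13: rhs = 6, matching y values: 11, 12 (2 points).
  x = 14: rhs = 13, matching y values: 6, 17 (2 points).
  x = 15: rhs = 12, matching y values: 9, 14 (2 points).
  x = 16: rhs = 9, matching y values: 3, 20 (2 points).
  x = 17: rhs = 10, matching y values: none (0 points).
  x = 18: rhs = 21, matching y values: none (0 points).
  x = 19: rhs = 2, matching y values: 5, 18 (2 points).
  x = 20: rhs = 5, matching y values: none (0 points).
  x = 21: rhs = 13, matching y values: 6, 17 (2 points).
  x = 22: rhs = 9, matching y values: 3, 20 (2 points).
Total affine count: 31.
Full point count |E(F_23)| = 31 + 1 = 32.
Hasse bound: |32 − (23+1)| = |8| = 8 ≤ 2√23 ≈ 9.5917 ✓.


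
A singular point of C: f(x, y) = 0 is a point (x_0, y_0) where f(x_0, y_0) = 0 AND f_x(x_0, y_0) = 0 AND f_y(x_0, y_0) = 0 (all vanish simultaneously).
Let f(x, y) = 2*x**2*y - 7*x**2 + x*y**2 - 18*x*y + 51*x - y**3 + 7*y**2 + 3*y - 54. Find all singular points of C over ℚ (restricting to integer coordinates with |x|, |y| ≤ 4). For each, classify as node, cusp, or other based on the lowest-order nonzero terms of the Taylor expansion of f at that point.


Singular points: {(3, 3)}; classification: node.

Compute partial derivatives:
  f_x = 4*x*y - 14*x + y**2 - 18*y + 51.
  f_y = 2*x**2 + 2*x*y - 18*x - 3*y**2 + 14*y + 3.
Scan x_0 ∈ {−4, ..., 4}. For each x_0, f_y(x_0, y) is a polynomial in y; find its integer roots y ∈ {−4, ..., 4}, then test f_x and f at those candidates.
  x = -4: f_y(-4, y) = -3*y**2 + 6*y + 107; no integer root y with |y| ≤ 4.
  x = -3: f_y(-3, y) = -3*y**2 + 8*y + 75; no integer root y with |y| ≤ 4.
  x = -2: f_y(-2, y) = -3*y**2 + 10*y + 47; no integer root y with |y| ≤ 4.
  x = -1: f_y(-1, y) = -3*y**2 + 12*y + 23; no integer root y with |y| ≤ 4.
  x = 0: f_y(0, y) = -3*y**2 + 14*y + 3; no integer root y with |y| ≤ 4.
  x = 1: f_y(1, y) = -3*y**2 + 16*y - 13; vanishes at y ∈ {1}. (1, 1): f_x = 24 ≠ 0.
  x = 2: f_y(2, y) = -3*y**2 + 18*y - 25; no integer root y with |y| ≤ 4.
  x = 3: f_y(3, y) = -3*y**2 + 20*y - 33; vanishes at y ∈ {3}. (3, 3): f_x = 0, f = 0 — SINGULAR.
  x = 4: f_y(4, y) = -3*y**2 + 22*y - 37; no integer root y with |y| ≤ 4.
Only singular point on the grid: (3, 3).
Classify: substitute x = 3 + u, y = 3 + v and expand: f = 2*u**2*v - u**2 + u*v**2 - v**3 + v**2.
No constant or linear terms (consistent with a singular point). Quadratic part: -u**2 + v**2. Cubic part: 2*u**2*v + u*v**2 - v**3.
The quadratic part v**2 - u**2 = (v − u)(v + u) splits into two distinct linear factors, so there are two distinct tangent lines y − 3 = ±(x − 3) — this is a node (ordinary double point).
Classification: node.


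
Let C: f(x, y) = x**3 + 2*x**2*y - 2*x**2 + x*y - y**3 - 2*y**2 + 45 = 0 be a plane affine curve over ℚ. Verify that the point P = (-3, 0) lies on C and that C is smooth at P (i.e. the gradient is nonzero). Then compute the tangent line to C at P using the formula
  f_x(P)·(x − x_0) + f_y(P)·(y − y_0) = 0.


Tangent line at P: 39*x + 15*y + 117 = 0.

Step 1: f(-3, 0) = 0, so P lies on C.
Step 2: partial derivatives
  f_x(x, y) = 3*x**2 + 4*x*y - 4*x + y, f_y(x, y) = 2*x**2 + x - 3*y**2 - 4*y.
  f_x(P) = 39, f_y(P) = 15 (gradient nonzero, so P is smooth).
Step 3: tangent line at P: 39·(x − -3) + 15·(y − 0) = 0.
Expanding: 39*x + 15*y + 117 = 0.


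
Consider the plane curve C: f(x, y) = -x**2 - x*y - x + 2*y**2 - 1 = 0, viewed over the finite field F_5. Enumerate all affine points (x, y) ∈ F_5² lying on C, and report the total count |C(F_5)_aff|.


Affine F_5-points: {(1, 4), (2, 3), (4, 3), (4, 4)}; count = 4.

For each of the 25 pairs (x, y) ∈ F_5², evaluate f(x, y) mod 5. Record the zeros.
  x = 0: [0↦4, 1↦1, 2↦2, 3↦2, 4↦1]  zeros at y ∈ ∅
  x = 1: [0↦2, 1↦3, 2↦3, 3↦2, 4↦0]  zeros at y ∈ {4}
  x = 2: [0↦3, 1↦3, 2↦2, 3↦0, 4↦2]  zeros at y ∈ {3}
  x = 3: [0↦2, 1↦1, 2↦4, 3↦1, 4↦2]  zeros at y ∈ ∅
  x = 4: [0↦4, 1↦2, 2↦4, 3↦0, 4↦0]  zeros at y ∈ {3, 4}
Collecting zeros: affine points = {(1, 4), (2, 3), (4, 3), (4, 4)}.
Total count |C(F_5)_aff| = 4.


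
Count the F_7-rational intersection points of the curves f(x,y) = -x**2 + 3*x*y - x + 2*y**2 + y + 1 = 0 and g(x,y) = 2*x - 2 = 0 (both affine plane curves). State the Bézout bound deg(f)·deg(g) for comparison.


Common zeros: ∅; count = 0; Bézout bound = 2.

deg(f) = 2, deg(g) = 1, so Bézout bound = 2.
Scan x ∈ F_7. For each x, list the y ∈ F_7 with f(x, y) ≡ 0 and those with g(x, y) ≡ 0 (mod 7); the common zeros in that column are the intersection.
  x = 0: f ≡ 0 at y ∈ {5}; g ≡ 0 at y ∈ ∅; common: ∅.
  x = 1: f ≡ 0 at y ∈ ∅; g ≡ 0 at y ∈ {0, 1, 2, 3, 4, 5, 6}; common: ∅.
  x = 2: f ≡ 0 at y ∈ ∅; g ≡ 0 at y ∈ ∅; common: ∅.
  x = 3: f ≡ 0 at y ∈ ∅; g ≡ 0 at y ∈ ∅; common: ∅.
  x = 4: f ≡ 0 at y ∈ ∅; g ≡ 0 at y ∈ ∅; common: ∅.
  x = 5: f ≡ 0 at y ∈ ∅; g ≡ 0 at y ∈ ∅; common: ∅.
  x = 6: f ≡ 0 at y ∈ ∅; g ≡ 0 at y ∈ ∅; common: ∅.
Collecting: common zeros = ∅, so the count is 0.
Comparison with the Bézout bound: 0 ≤ 2 = deg(f)·deg(g), as expected for curves with no common component (the affine F_7-count falls short of the bound because intersections may lie at infinity, over extension fields, or carry multiplicity).


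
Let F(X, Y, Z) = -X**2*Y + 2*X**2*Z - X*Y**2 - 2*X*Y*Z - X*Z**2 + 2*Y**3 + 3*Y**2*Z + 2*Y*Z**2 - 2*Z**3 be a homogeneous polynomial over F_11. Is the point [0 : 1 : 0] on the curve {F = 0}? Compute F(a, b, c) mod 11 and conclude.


F(0,1,0) ≡ 2 (mod 11); P is NOT on the curve.

Evaluate F(0, 1, 0) term-by-term (mod 11).
  -X**2*Y ↦ -1·0·1·1 = 0
  2*X**2*Z ↦ 2·0·1·0 = 0
  -X*Y**2 ↦ -1·0·1·1 = 0
  -2*X*Y*Z ↦ -2·0·1·0 = 0
  -X*Z**2 ↦ -1·0·1·0 = 0
  2*Y**3 ↦ 2·1·1·1 = 2
  3*Y**2*Z ↦ 3·1·1·0 = 0
  2*Y*Z**2 ↦ 2·1·1·0 = 0
  -2*Z**3 ↦ -2·1·1·0 = 0
Sum: F(0, 1, 0) = (0) + (0) + (0) + (0) + (0) + (2) + (0) + (0) + (0) = 2.
Reducing mod 11: 2 ≡ 2 (mod 11).
Since F(a, b, c) ≡ 2 ≠ 0 (mod 11), P does NOT lie on the curve.


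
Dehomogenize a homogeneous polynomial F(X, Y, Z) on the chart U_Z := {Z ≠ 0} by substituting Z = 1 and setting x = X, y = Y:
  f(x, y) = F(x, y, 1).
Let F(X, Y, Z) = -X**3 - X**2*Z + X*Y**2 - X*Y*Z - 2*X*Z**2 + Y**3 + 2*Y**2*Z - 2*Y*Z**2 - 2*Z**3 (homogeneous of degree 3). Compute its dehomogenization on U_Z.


f(x, y) = -x**3 - x**2 + x*y**2 - x*y - 2*x + y**3 + 2*y**2 - 2*y - 2

On U_Z we set Z = 1. Each monomial c·X^i·Y^j·Z^k in F becomes c·x^i·y^j·1^k = c·x^i·y^j.
Substituting Z = 1: F(X, Y, 1) = -x**3 - x**2 + x*y**2 - x*y - 2*x + y**3 + 2*y**2 - 2*y - 2.
Note: deg(f) ≤ deg(F) = 3; strict inequality happens when F is divisible by Z (lost terms).


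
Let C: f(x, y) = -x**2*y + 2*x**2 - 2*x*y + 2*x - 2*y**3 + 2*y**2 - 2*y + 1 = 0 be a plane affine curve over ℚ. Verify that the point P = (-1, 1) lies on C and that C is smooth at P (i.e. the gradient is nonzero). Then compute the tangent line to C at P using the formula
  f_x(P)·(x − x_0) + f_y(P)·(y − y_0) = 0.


Tangent line at P: -2*x - 3*y + 1 = 0.

Step 1: f(-1, 1) = 0, so P lies on C.
Step 2: partial derivatives
  f_x(x, y) = -2*x*y + 4*x - 2*y + 2, f_y(x, y) = -x**2 - 2*x - 6*y**2 + 4*y - 2.
  f_x(P) = -2, f_y(P) = -3 (gradient nonzero, so P is smooth).
Step 3: tangent line at P: -2·(x − -1) + -3·(y − 1) = 0.
Expanding: -2*x - 3*y + 1 = 0.


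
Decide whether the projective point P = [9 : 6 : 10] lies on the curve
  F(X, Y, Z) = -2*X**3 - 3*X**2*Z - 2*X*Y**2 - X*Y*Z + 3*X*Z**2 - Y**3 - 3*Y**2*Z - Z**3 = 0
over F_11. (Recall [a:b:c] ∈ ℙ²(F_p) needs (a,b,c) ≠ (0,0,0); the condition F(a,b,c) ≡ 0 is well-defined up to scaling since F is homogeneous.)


F(9,6,10) ≡ 3 (mod 11); P is NOT on the curve.

Evaluate F(9, 6, 10) term-by-term (mod 11).
  -2*X**3 ↦ -2·729·1·1 = -1458
  -3*X**2*Z ↦ -3·81·1·10 = -2430
  -2*X*Y**2 ↦ -2·9·36·1 = -648
  -X*Y*Z ↦ -1·9·6·10 = -540
  3*X*Z**2 ↦ 3·9·1·100 = 2700
  -Y**3 ↦ -1·1·216·1 = -216
  -3*Y**2*Z ↦ -3·1·36·10 = -1080
  -Z**3 ↦ -1·1·1·1000 = -1000
Sum: F(9, 6, 10) = (-1458) + (-2430) + (-648) + (-540) + (2700) + (-216) + (-1080) + (-1000) = -4672.
Reducing mod 11: -4672 ≡ 3 (mod 11).
Since F(a, b, c) ≡ 3 ≠ 0 (mod 11), P does NOT lie on the curve.


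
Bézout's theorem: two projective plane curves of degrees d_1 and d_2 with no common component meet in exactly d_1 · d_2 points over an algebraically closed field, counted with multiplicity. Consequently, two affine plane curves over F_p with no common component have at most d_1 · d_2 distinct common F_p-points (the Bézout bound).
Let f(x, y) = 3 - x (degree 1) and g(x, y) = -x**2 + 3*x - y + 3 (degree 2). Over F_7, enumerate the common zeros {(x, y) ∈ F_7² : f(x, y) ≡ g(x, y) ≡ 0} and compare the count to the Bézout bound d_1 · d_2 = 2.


Common zeros: {(3, 3)}; count = 1; Bézout bound = 2.

deg(f) = 1, deg(g) = 2, so Bézout bound = 2.
Scan x ∈ F_7. For each x, list the y ∈ F_7 with f(x, y) ≡ 0 and those with g(x, y) ≡ 0 (mod 7); the common zeros in that column are the intersection.
  x = 0: f ≡ 0 at y ∈ ∅; g ≡ 0 at y ∈ {3}; common: ∅.
  x = 1: f ≡ 0 at y ∈ ∅; g ≡ 0 at y ∈ {5}; common: ∅.
  x = 2: f ≡ 0 at y ∈ ∅; g ≡ 0 at y ∈ {5}; common: ∅.
  x = 3: f ≡ 0 at y ∈ {0, 1, 2, 3, 4, 5, 6}; g ≡ 0 at y ∈ {3}; common: {3}.
  x = 4: f ≡ 0 at y ∈ ∅; g ≡ 0 at y ∈ {6}; common: ∅.
  x = 5: f ≡ 0 at y ∈ ∅; g ≡ 0 at y ∈ {0}; common: ∅.
  x = 6: f ≡ 0 at y ∈ ∅; g ≡ 0 at y ∈ {6}; common: ∅.
Collecting: common zeros = {(3, 3)}, so the count is 1.
Comparison with the Bézout bound: 1 ≤ 2 = deg(f)·deg(g), as expected for curves with no common component (the affine F_7-count falls short of the bound because intersections may lie at infinity, over extension fields, or carry multiplicity).


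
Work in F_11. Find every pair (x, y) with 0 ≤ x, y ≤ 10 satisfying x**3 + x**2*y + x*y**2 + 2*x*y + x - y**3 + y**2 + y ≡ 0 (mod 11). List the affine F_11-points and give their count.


Affine F_11-points: {(0, 0), (0, 4), (0, 8), (2, 6), (3, 9), (6, 5), (6, 8), (7, 7), (8, 4), (8, 8), (9, 1), (9, 10), (10, 4)}; count = 13.

For each of the 121 pairs (x, y) ∈ F_11², evaluate f(x, y) mod 11. Record the zeros.
  x = 0: [0↦0, 1↦1, 2↦9, 3↦7, 4↦0, 5↦4, 6↦2, 7↦10, 8↦0, 9↦10, 10↦1]  zeros at y ∈ {0, 4, 8}
  x = 1: [0↦2, 1↦7, 2↦10, 3↦5, 4↦8, 5↦2, 6↦3, 7↦5, 8↦2, 9↦10, 10↦1]  zeros at y ∈ ∅
  x = 2: [0↦10, 1↦10, 2↦10, 3↦4, 4↦8, 5↦5, 6↦0, 7↦9, 8↦4, 9↦1, 10↦5]  zeros at y ∈ {6}
  x = 3: [0↦8, 1↦5, 2↦4, 3↦10, 4↦6, 5↦8, 6↦10, 7↦6, 8↦1, 9↦0, 10↦8]  zeros at y ∈ {9}
  x = 4: [0↦2, 1↦9, 2↦9, 3↦7, 4↦8, 5↦6, 6↦6, 7↦2, 8↦10, 9↦2, 10↦5]  zeros at y ∈ ∅
  x = 5: [0↦9, 1↦6, 2↦9, 3↦1, 4↦9, 5↦5, 6↦5, 7↦3, 8↦4, 9↦2, 10↦2]  zeros at y ∈ ∅
  x = 6: [0↦2, 1↦2, 2↦10, 3↦9, 4↦4, 5↦0, 6↦2, 7↦4, 8↦0, 9↦6, 10↦5]  zeros at y ∈ {5, 8}
  x = 7: [0↦9, 1↦3, 2↦7, 3↦4, 4↦10, 5↦8, 6↦3, 7↦0, 8↦4, 9↦9, 10↦9]  zeros at y ∈ {7}
  x = 8: [0↦3, 1↦4, 2↦6, 3↦3, 4↦0, 5↦2, 6↦3, 7↦8, 8↦0, 9↦6, 10↦9]  zeros at y ∈ {4, 8}
  x = 9: [0↦1, 1↦0, 2↦2, 3↦1, 4↦2, 5↦10, 6↦8, 7↦1, 8↦5, 9↦3, 10↦0]  zeros at y ∈ {1, 10}
  x = 10: [0↦9, 1↦8, 2↦1, 3↦4, 4↦0, 5↦5, 6↦2, 7↦7, 8↦3, 9↦6, 10↦10]  zeros at y ∈ {4}
Collecting zeros: affine points = {(0, 0), (0, 4), (0, 8), (2, 6), (3, 9), (6, 5), (6, 8), (7, 7), (8, 4), (8, 8), (9, 1), (9, 10), (10, 4)}.
Total count |C(F_11)_aff| = 13.


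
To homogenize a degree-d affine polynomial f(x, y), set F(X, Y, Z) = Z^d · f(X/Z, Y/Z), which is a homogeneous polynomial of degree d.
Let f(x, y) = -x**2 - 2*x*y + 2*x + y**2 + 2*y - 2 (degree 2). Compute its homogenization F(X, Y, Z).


F(X, Y, Z) = -X**2 - 2*X*Y + 2*X*Z + Y**2 + 2*Y*Z - 2*Z**2

deg(f) = 2.
Substitute x = X/Z, y = Y/Z into f, then multiply by Z^2.
  monomial -1·x^2·y^0 ↦ -1·X^2·Y^0·Z^0.
  monomial -2·x^1·y^1 ↦ -2·X^1·Y^1·Z^0.
  monomial 2·x^1·y^0 ↦ 2·X^1·Y^0·Z^1.
  monomial 1·x^0·y^2 ↦ 1·X^0·Y^2·Z^0.
  monomial 2·x^0·y^1 ↦ 2·X^0·Y^1·Z^1.
  monomial -2·x^0·y^0 ↦ -2·X^0·Y^0·Z^2.
Collecting: F(X, Y, Z) = -X**2 - 2*X*Y + 2*X*Z + Y**2 + 2*Y*Z - 2*Z**2.


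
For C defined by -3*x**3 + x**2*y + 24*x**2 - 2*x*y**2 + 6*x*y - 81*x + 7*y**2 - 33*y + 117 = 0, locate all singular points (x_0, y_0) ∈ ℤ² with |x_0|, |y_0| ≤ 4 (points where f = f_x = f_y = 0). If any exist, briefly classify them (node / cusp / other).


Singular points: {(3, 3)}; classification: cusp.

Compute partial derivatives:
  f_x = -9*x**2 + 2*x*y + 48*x - 2*y**2 + 6*y - 81.
  f_y = x**2 - 4*x*y + 6*x + 14*y - 33.
Scan x_0 ∈ {−4, ..., 4}. For each x_0, f_y(x_0, y) is a polynomial in y; find its integer roots y ∈ {−4, ..., 4}, then test f_x and f at those candidates.
  x = -4: f_y(-4, y) = 30*y - 41; no integer root y with |y| ≤ 4.
  x = -3: f_y(-3, y) = 26*y - 42; no integer root y with |y| ≤ 4.
  x = -2: f_y(-2, y) = 22*y - 41; no integer root y with |y| ≤ 4.
  x = -1: f_y(-1, y) = 18*y - 38; no integer root y with |y| ≤ 4.
  x = 0: f_y(0, y) = 14*y - 33; no integer root y with |y| ≤ 4.
  x = 1: f_y(1, y) = 10*y - 26; no integer root y with |y| ≤ 4.
  x = 2: f_y(2, y) = 6*y - 17; no integer root y with |y| ≤ 4.
  x = 3: f_y(3, y) = 2*y - 6; vanishes at y ∈ {3}. (3, 3): f_x = 0, f = 0 — SINGULAR.
  x = 4: f_y(4, y) = 7 - 2*y; no integer root y with |y| ≤ 4.
Only singular point on the grid: (3, 3).
Classify: substitute x = 3 + u, y = 3 + v and expand: f = -3*u**3 + u**2*v - 2*u*v**2 + v**2.
No constant or linear terms (consistent with a singular point). Quadratic part: v**2. Cubic part: -3*u**3 + u**2*v - 2*u*v**2.
The quadratic part v**2 is a perfect square, so there is a single (double) tangent line v = 0, i.e. y = 3. Restricting the cubic part to that line (v = 0) leaves -3*u**3 ≠ 0, so f is not divisible by v and the branch is v² ≈ 3*u**3 to lowest order — this is a cusp.
Classification: cusp.


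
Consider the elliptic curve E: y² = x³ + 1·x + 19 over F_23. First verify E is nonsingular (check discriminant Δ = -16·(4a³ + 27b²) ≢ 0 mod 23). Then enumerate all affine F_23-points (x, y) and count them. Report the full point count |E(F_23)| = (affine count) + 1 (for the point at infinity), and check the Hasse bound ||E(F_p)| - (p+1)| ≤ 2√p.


Affine points = {(2, 11), (2, 12), (3, 7), (3, 16), (4, 8), (4, 15), (7, 1), (7, 22), (11, 2), (11, 21), (17, 2), (17, 21), (18, 2), (18, 21), (20, 9), (20, 14), (21, 3), (21, 20)}; affine count = 18; |E(F_23)| = 19.

Discriminant check: Δ ∝ 4a³ + 27b² = 4·1³ + 27·19² = 4·1 + 27·361 ≡ 22 (mod 23). Nonzero ⇒ E is nonsingular.
For each x ∈ F_23, compute rhs = x³ + 1·x + 19 mod 23, then count y ∈ F_23 with y² ≡ rhs.
  x = 0: rhs = 19, matching y values: none (0 points).
  x = 1: rhs = 21, matching y values: none (0 points).
  x = 2: rhs = 6, matching y values: 11, 12 (2 points).
  x = 3: rhs = 3, matching y values: 7, 16 (2 points).
  x = 4: rhs = 18, matching y values: 8, 15 (2 points).
  x = 5: rhs = 11, matching y values: none (0 points).
  x = 6: rhs = 11, matching y values: none (0 points).
  x = 7: rhs = 1, matching y values: 1, 22 (2 points).
  x = 8: rhs = 10, matching y values: none (0 points).
  x = 9: rhs = 21, matching y values: none (0 points).
  x = 10: rhs = 17, matching y values: none (0 points).
  x = 11: rhs = 4, matching y values: 2, 21 (2 points).
  x = 12: rhs = 11, matching y values: none (0 points).
  x = 13: rhs = 21, matching y values: none (0 points).
  x = 14: rhs = 17, matching y values: none (0 points).
  x = 15: rhs = 5, matching y values: none (0 points).
  x = 16: rhs = 14, matching y values: none (0 points).
  x = 17: rhs = 4, matching y values: 2, 21 (2 points).
  x = 18: rhs = 4, matching y values: 2, 21 (2 points).
  x = 19: rhs = 20, matching y values: none (0 points).
  x = 20: rhs = 12, matching y values: 9, 14 (2 points).
  x = 21: rhs = 9, matching y values: 3, 20 (2 points).
  x = 22: rhs = 17, matching y values: none (0 points).
Total affine count: 18.
Full point count |E(F_23)| = 18 + 1 = 19.
Hasse bound: |19 − (23+1)| = |-5| = 5 ≤ 2√23 ≈ 9.5917 ✓.


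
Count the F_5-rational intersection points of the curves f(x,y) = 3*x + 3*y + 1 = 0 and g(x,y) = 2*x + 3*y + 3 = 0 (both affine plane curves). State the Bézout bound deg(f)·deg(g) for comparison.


Common zeros: {(2, 1)}; count = 1; Bézout bound = 1.

deg(f) = 1, deg(g) = 1, so Bézout bound = 1.
Scan x ∈ F_5. For each x, list the y ∈ F_5 with f(x, y) ≡ 0 and those with g(x, y) ≡ 0 (mod 5); the common zeros in that column are the intersection.
  x = 0: f ≡ 0 at y ∈ {3}; g ≡ 0 at y ∈ {4}; common: ∅.
  x = 1: f ≡ 0 at y ∈ {2}; g ≡ 0 at y ∈ {0}; common: ∅.
  x = 2: f ≡ 0 at y ∈ {1}; g ≡ 0 at y ∈ {1}; common: {1}.
  x = 3: f ≡ 0 at y ∈ {0}; g ≡ 0 at y ∈ {2}; common: ∅.
  x = 4: f ≡ 0 at y ∈ {4}; g ≡ 0 at y ∈ {3}; common: ∅.
Collecting: common zeros = {(2, 1)}, so the count is 1.
Comparison with the Bézout bound: 1 ≤ 1 = deg(f)·deg(g), as expected for curves with no common component (the bound is attained).


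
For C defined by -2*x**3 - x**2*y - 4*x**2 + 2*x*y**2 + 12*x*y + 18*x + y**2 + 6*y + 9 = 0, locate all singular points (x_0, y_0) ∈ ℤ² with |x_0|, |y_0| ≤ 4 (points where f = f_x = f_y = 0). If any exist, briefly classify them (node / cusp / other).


Singular points: {(0, -3)}; classification: node.

Compute partial derivatives:
  f_x = -6*x**2 - 2*x*y - 8*x + 2*y**2 + 12*y + 18.
  f_y = -x**2 + 4*x*y + 12*x + 2*y + 6.
Scan x_0 ∈ {−4, ..., 4}. For each x_0, f_y(x_0, y) is a polynomial in y; find its integer roots y ∈ {−4, ..., 4}, then test f_x and f at those candidates.
  x = -4: f_y(-4, y) = -14*y - 58; no integer root y with |y| ≤ 4.
  x = -3: f_y(-3, y) = -10*y - 39; no integer root y with |y| ≤ 4.
  x = -2: f_y(-2, y) = -6*y - 22; no integer root y with |y| ≤ 4.
  x = -1: f_y(-1, y) = -2*y - 7; no integer root y with |y| ≤ 4.
  x = 0: f_y(0, y) = 2*y + 6; vanishes at y ∈ {-3}. (0, -3): f_x = 0, f = 0 — SINGULAR.
  x = 1: f_y(1, y) = 6*y + 17; no integer root y with |y| ≤ 4.
  x = 2: f_y(2, y) = 10*y + 26; no integer root y with |y| ≤ 4.
  x = 3: f_y(3, y) = 14*y + 33; no integer root y with |y| ≤ 4.
  x = 4: f_y(4, y) = 18*y + 38; no integer root y with |y| ≤ 4.
Only singular point on the grid: (0, -3).
Classify: substitute x = 0 + u, y = -3 + v and expand: f = -2*u**3 - u**2*v - u**2 + 2*u*v**2 + v**2.
No constant or linear terms (consistent with a singular point). Quadratic part: -u**2 + v**2. Cubic part: -2*u**3 - u**2*v + 2*u*v**2.
The quadratic part v**2 - u**2 = (v − u)(v + u) splits into two distinct linear factors, so there are two distinct tangent lines y − -3 = ±(x − 0) — this is a node (ordinary double point).
Classification: node.


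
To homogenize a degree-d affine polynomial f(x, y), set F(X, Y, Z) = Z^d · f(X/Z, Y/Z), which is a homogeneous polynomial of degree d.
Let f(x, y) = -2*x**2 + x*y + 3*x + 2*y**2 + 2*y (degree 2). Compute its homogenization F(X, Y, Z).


F(X, Y, Z) = -2*X**2 + X*Y + 3*X*Z + 2*Y**2 + 2*Y*Z

deg(f) = 2.
Substitute x = X/Z, y = Y/Z into f, then multiply by Z^2.
  monomial -2·x^2·y^0 ↦ -2·X^2·Y^0·Z^0.
  monomial 1·x^1·y^1 ↦ 1·X^1·Y^1·Z^0.
  monomial 3·x^1·y^0 ↦ 3·X^1·Y^0·Z^1.
  monomial 2·x^0·y^2 ↦ 2·X^0·Y^2·Z^0.
  monomial 2·x^0·y^1 ↦ 2·X^0·Y^1·Z^1.
Collecting: F(X, Y, Z) = -2*X**2 + X*Y + 3*X*Z + 2*Y**2 + 2*Y*Z.


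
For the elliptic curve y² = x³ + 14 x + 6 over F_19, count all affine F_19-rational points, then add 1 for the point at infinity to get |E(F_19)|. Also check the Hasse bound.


Affine points = {(0, 5), (0, 14), (2, 2), (2, 17), (5, 7), (5, 12), (9, 5), (9, 14), (10, 5), (10, 14), (11, 3), (11, 16), (14, 1), (14, 18), (15, 0)}; affine count = 15; |E(F_19)| = 16.

Discriminant check: Δ ∝ 4a³ + 27b² = 4·14³ + 27·6² = 4·2744 + 27·36 ≡ 16 (mod 19). Nonzero ⇒ E is nonsingular.
For each x ∈ F_19, compute rhs = x³ + 14·x + 6 mod 19, then count y ∈ F_19 with y² ≡ rhs.
  x = 0: rhs = 6, matching y values: 5, 14 (2 points).
  x = 1: rhs = 2, matching y values: none (0 points).
  x = 2: rhs = 4, matching y values: 2, 17 (2 points).
  x = 3: rhs = 18, matching y values: none (0 points).
  x = 4: rhs = 12, matching y values: none (0 points).
  x = 5: rhs = 11, matching y values: 7, 12 (2 points).
  x = 6: rhs = 2, matching y values: none (0 points).
  x = 7: rhs = 10, matching y values: none (0 points).
  x = 8: rhs = 3, matching y values: none (0 points).
  x = 9: rhs = 6, matching y values: 5, 14 (2 points).
  x = 10: rhs = 6, matching y values: 5, 14 (2 points).
  x = 11: rhs = 9, matching y values: 3, 16 (2 points).
  x = 12: rhs = 2, matching y values: none (0 points).
  x = 13: rhs = 10, matching y values: none (0 points).
  x = 14: rhs = 1, matching y values: 1, 18 (2 points).
  x = 15: rhs = 0, matching y values: 0 (1 points).
  x = 16: rhs = 13, matching y values: none (0 points).
  x = 17: rhs = 8, matching y values: none (0 points).
  x = 18: rhs = 10, matching y values: none (0 points).
Total affine count: 15.
Full point count |E(F_19)| = 15 + 1 = 16.
Hasse bound: |16 − (19+1)| = |-4| = 4 ≤ 2√19 ≈ 8.7178 ✓.
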